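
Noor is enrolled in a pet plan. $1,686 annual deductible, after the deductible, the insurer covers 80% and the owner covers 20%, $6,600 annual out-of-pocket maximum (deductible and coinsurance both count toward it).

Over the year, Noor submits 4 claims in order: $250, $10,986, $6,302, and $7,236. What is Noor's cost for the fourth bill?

Bill 1, $250: fully absorbed by the deductible. Owner owes $250 (running OOP $250).
Bill 2, $10,986: deductible takes $1,436, $9,550 remains; owner's 20% is $1,910. Owner owes $3,346 (running OOP $3,596).
Bill 3, $6,302: 20% coinsurance on $6,302 = $1,260.40. Cost to owner: $1,260.40. OOP to date $4,856.40.
Bill 4, $7,236: deductible met; 20% of $7,236 = $1,447.20. Cost to owner: $1,447.20. OOP to date $6,303.60.

$1,447.20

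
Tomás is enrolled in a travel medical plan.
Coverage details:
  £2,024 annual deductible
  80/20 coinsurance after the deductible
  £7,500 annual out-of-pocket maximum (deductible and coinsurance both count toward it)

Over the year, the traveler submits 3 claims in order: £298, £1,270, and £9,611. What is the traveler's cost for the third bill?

Claim 1 — £298: all of it applies to the deductible. Traveler pays £298; OOP now £298.
Claim 2 — £1,270: all of it applies to the deductible. Traveler owes £1,270 (running OOP £1,568).
Claim 3 — £9,611: deductible takes £456, £9,155 remains; coinsurance £9,155 × 20% = £1,831. Traveler owes £2,287 (running OOP £3,855).

£2,287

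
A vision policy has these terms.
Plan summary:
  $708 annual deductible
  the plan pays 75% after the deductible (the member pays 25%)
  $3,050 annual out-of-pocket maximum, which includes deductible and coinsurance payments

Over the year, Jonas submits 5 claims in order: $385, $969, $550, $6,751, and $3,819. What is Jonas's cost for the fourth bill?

#1 ($385): fully absorbed by the deductible. Member pays $385; OOP now $385.
#2 ($969): deductible takes $323, $646 remains; 25% of $646 = $161.50. Cost to member: $484.50. OOP to date $869.50.
#3 ($550): deductible met; 25% of $550 = $137.50. Member pays $137.50; OOP now $1,007.
#4 ($6,751): 25% coinsurance on $6,751 = $1,687.75. Cost to member: $1,687.75. OOP to date $2,694.75.

$1,687.75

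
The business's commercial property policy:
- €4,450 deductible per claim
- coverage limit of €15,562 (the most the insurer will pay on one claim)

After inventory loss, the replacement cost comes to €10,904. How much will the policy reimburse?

Less the €4,450 deductible: €10,904 − €4,450 = €6,454.
That's under the €15,562 cap, so the insurer reimburses the full €6,454.

€6,454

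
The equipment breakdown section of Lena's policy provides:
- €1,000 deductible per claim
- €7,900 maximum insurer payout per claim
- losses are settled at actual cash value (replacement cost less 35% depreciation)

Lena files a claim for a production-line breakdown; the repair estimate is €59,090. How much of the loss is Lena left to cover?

At 35% depreciation, ACV = €59,090 − €20,681.50 = €38,408.50.
After the deductible, €38,408.50 − €1,000 = €37,408.50 remains.
€37,408.50 exceeds the €7,900 limit, so the insurer pays the limit: €7,900.
Out of pocket: €59,090 − €7,900 = €51,190.

€51,190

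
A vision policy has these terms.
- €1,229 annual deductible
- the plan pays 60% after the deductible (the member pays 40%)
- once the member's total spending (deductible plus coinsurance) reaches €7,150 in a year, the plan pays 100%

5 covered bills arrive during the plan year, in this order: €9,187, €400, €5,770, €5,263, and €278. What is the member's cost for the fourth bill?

€269.80

Claim 1 — €9,187: €1,229 to deductible, leaving €7,958; member's 40% is €3,183.20. Member pays €4,412.20; OOP now €4,412.20.
Claim 2 — €400: deductible met; 40% of €400 = €160. Cost to member: €160. OOP to date €4,572.20.
Claim 3 — €5,770: 40% coinsurance on €5,770 = €2,308. Member owes €2,308 (running OOP €6,880.20).
Claim 4 — €5,263: deductible already satisfied, so member's share is 40% × €5,263 = €2,105.20. Adding that to €6,880.20 gives €8,985.40, past the €7,150 cap; member pays only €7,150 − €6,880.20 = €269.80.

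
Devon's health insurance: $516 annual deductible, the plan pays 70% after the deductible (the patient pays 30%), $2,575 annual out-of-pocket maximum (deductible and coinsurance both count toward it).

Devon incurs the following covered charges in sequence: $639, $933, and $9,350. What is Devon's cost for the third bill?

$1,742.20

Claim 1 — $639: deductible takes $516, $123 remains; patient's 30% is $36.90. Cost to patient: $552.90. OOP to date $552.90.
Claim 2 — $933: deductible already satisfied, so patient's share is 30% × $933 = $279.90. Cost to patient: $279.90. OOP to date $832.80.
Claim 3 — $9,350: 30% coinsurance on $9,350 = $2,805. Adding that to $832.80 gives $3,637.80, past the $2,575 cap; patient pays only $2,575 − $832.80 = $1,742.20.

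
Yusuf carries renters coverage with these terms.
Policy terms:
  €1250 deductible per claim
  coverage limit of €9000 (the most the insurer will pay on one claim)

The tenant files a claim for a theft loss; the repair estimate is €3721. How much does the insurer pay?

Subtract the deductible: €3721 − €1250 = €2471.
That's under the €9000 cap, so the insurer reimburses the full €2471.

€2471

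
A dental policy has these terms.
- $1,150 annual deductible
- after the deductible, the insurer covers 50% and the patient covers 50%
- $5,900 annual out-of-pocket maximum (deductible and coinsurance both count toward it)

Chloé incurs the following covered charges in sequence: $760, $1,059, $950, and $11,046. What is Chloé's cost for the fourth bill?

$3,940.50

#1 ($760): fully absorbed by the deductible. Patient owes $760 (running OOP $760).
#2 ($1,059): deductible takes $390, $669 remains; 50% of $669 = $334.50. Patient pays $724.50; OOP now $1,484.50.
#3 ($950): 50% coinsurance on $950 = $475. Cost to patient: $475. OOP to date $1,959.50.
#4 ($11,046): 50% coinsurance on $11,046 = $5,523. That would push OOP to $7,482.50, over the $5,900 cap, so patient pays $5,900 − $1,959.50 = $3,940.50.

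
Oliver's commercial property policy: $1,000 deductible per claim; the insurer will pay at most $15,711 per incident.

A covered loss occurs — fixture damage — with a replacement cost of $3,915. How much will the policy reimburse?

Less the $1,000 deductible: $3,915 − $1,000 = $2,915.
$2,915 ≤ $15,711, so the limit doesn't bind; insurer pays $2,915.

$2,915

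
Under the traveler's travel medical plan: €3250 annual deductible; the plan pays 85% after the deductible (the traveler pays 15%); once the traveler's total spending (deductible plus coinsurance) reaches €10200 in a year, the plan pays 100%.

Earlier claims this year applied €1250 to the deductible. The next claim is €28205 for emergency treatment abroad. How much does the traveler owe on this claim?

€1250 of the €3250 deductible is already met, leaving €2000.
After the €2000 deductible portion, €28205 − €2000 = €26205 is subject to coinsurance.
15% of €26205 = €3930.75 falls to the traveler.
Traveler responsibility before any cap: €2000 + €3930.75 = €5930.75.
Year-to-date out-of-pocket becomes €1250 + €5930.75 = €7180.75, still under the €10200 maximum, so no cap applies.

€5930.75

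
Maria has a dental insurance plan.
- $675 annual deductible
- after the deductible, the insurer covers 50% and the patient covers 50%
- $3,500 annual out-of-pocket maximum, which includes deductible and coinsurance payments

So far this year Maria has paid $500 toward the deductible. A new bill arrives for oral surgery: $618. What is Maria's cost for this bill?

Deductible still to meet: $675 − $500 = $175.
After the $175 deductible portion, $618 − $175 = $443 is subject to coinsurance.
50% of $443 = $221.50 falls to the patient.
That puts the patient's cost at $175 + $221.50 = $396.50 before any cap.
Cumulative spending $500 + $396.50 = $896.50 stays under the $3,500 maximum.

$396.50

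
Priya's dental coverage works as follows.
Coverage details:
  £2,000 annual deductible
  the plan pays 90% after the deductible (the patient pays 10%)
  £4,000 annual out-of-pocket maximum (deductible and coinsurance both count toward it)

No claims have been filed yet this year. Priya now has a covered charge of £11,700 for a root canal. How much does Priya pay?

Nothing has been paid toward the £2,000 deductible, so the first £2,000 of this charge is applied there.
The remaining £9,700 (= £11,700 − £2,000) moves to coinsurance.
10% of £9,700 = £970 falls to the patient.
Patient responsibility before any cap: £2,000 + £970 = £2,970.
Cumulative spending £0 + £2,970 = £2,970 stays under the £4,000 maximum.

£2,970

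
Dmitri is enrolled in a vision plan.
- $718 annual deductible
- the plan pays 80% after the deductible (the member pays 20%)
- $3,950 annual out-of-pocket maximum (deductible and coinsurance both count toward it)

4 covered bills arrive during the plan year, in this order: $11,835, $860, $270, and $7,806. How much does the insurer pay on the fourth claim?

$7,023.40

#1 ($11,835): $718 finishes the deductible; $11,117 goes to coinsurance; member's 20% is $2,223.40. Member pays $2,941.40; OOP now $2,941.40. Plan pays $11,835 − $2,941.40 = $8,893.60.
#2 ($860): deductible already satisfied, so member's share is 20% × $860 = $172. Cost to member: $172. OOP to date $3,113.40. Insurer: $860 − $172 = $688.
#3 ($270): deductible already satisfied, so member's share is 20% × $270 = $54. Member owes $54 (running OOP $3,167.40). Insurer: $270 − $54 = $216.
#4 ($7,806): deductible already satisfied, so member's share is 20% × $7,806 = $1,561.20. OOP would hit $4,728.60 > $3,950, so the cap limits the member to $3,950 − $3,167.40 = $782.60. Plan pays $7,806 − $782.60 = $7,023.40.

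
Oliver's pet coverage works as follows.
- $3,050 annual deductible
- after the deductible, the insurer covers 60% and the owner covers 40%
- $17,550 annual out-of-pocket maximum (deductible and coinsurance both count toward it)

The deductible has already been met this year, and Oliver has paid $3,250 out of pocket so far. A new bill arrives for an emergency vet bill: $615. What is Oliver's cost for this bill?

With the deductible met, the entire $615 is subject to coinsurance.
Owner's 40% share of $615 is $246.
Total out-of-pocket so far would be $3,250 + $246 = $3,496, below the $17,550 cap — no reduction.

$246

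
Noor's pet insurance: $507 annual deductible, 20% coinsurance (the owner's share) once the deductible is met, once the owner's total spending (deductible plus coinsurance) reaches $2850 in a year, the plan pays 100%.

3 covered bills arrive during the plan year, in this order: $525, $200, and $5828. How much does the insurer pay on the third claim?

$4662.40

Claim 1 — $525: $507 to deductible, leaving $18; owner's 20% is $3.60. Owner pays $510.60; OOP now $510.60. Insurer: $525 − $510.60 = $14.40.
Claim 2 — $200: 20% coinsurance on $200 = $40. Owner pays $40; OOP now $550.60. Insurer: $200 − $40 = $160.
Claim 3 — $5828: deductible already satisfied, so owner's share is 20% × $5828 = $1165.60. Cost to owner: $1165.60. OOP to date $1716.20. Insurer: $5828 − $1165.60 = $4662.40.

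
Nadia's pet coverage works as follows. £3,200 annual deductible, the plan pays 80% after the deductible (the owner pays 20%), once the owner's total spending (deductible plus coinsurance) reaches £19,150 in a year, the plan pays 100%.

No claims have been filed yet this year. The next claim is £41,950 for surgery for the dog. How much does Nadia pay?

The full £3,200 deductible is still open; £3,200 of this bill applies to it.
After the £3,200 deductible portion, £41,950 − £3,200 = £38,750 is subject to coinsurance.
20% of £38,750 = £7,750 falls to the owner.
Owner responsibility before any cap: £3,200 + £7,750 = £10,950.
Cumulative spending £0 + £10,950 = £10,950 stays under the £19,150 maximum.

£10,950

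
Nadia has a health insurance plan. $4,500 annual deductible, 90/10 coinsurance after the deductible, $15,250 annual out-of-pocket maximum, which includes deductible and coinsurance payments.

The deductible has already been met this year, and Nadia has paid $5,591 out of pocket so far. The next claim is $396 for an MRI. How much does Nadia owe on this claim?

The deductible is already satisfied, so the full bill goes to coinsurance.
10% of $396 = $39.60 falls to the patient.
Year-to-date out-of-pocket becomes $5,591 + $39.60 = $5,630.60, still under the $15,250 maximum, so no cap applies.

$39.60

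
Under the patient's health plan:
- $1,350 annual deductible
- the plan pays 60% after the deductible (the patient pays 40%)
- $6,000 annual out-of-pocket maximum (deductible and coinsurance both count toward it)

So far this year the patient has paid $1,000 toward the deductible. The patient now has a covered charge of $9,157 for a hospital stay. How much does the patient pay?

Deductible still to meet: $1,350 − $1,000 = $350.
That leaves $9,157 − $350 = $8,807 for coinsurance.
Patient's 40% share of $8,807 is $3,522.80.
Patient responsibility before any cap: $350 + $3,522.80 = $3,872.80.
Year-to-date out-of-pocket becomes $1,000 + $3,872.80 = $4,872.80, still under the $6,000 maximum, so no cap applies.

$3,872.80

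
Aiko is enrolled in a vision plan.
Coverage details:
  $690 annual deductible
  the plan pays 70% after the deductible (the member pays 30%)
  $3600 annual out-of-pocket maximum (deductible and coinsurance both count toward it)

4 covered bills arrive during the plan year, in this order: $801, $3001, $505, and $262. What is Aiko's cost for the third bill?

$151.50

#1 ($801): deductible takes $690, $111 remains; member's 30% is $33.30. Cost to member: $723.30. OOP to date $723.30.
#2 ($3001): 30% coinsurance on $3001 = $900.30. Cost to member: $900.30. OOP to date $1623.60.
#3 ($505): 30% coinsurance on $505 = $151.50. Member pays $151.50; OOP now $1775.10.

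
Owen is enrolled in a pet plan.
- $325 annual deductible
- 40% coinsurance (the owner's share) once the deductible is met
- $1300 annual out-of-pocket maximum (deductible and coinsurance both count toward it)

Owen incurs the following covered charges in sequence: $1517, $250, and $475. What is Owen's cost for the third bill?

$190

#1 ($1517): $325 to deductible, leaving $1192; 40% of $1192 = $476.80. Owner owes $801.80 (running OOP $801.80).
#2 ($250): deductible met; 40% of $250 = $100. Owner owes $100 (running OOP $901.80).
#3 ($475): 40% coinsurance on $475 = $190. Owner owes $190 (running OOP $1091.80).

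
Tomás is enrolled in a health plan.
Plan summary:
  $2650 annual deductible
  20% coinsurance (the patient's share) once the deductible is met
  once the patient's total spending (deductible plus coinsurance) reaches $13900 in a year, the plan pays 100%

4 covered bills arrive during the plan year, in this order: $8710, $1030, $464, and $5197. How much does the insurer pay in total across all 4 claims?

Claim 1 — $8710: $2650 to deductible, leaving $6060; patient's 20% is $1212. Patient owes $3862 (running OOP $3862). Insurer: $8710 − $3862 = $4848.
Claim 2 — $1030: deductible already satisfied, so patient's share is 20% × $1030 = $206. Cost to patient: $206. OOP to date $4068. Insurer: $1030 − $206 = $824.
Claim 3 — $464: deductible met; 20% of $464 = $92.80. Cost to patient: $92.80. OOP to date $4160.80. Insurer: $464 − $92.80 = $371.20.
Claim 4 — $5197: deductible already satisfied, so patient's share is 20% × $5197 = $1039.40. Patient owes $1039.40 (running OOP $5200.20). Plan pays $5197 − $1039.40 = $4157.60.
Insurer total = bills − patient's total = $15401 − $5200.20 = $10200.80.

$10200.80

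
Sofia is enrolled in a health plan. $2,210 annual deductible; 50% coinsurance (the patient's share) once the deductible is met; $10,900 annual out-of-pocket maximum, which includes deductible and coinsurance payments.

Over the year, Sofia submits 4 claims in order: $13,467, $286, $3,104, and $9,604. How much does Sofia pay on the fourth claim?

$1,366.50

#1 ($13,467): $2,210 to deductible, leaving $11,257; coinsurance $11,257 × 50% = $5,628.50. Patient owes $7,838.50 (running OOP $7,838.50).
#2 ($286): deductible met; 50% of $286 = $143. Patient owes $143 (running OOP $7,981.50).
#3 ($3,104): deductible already satisfied, so patient's share is 50% × $3,104 = $1,552. Cost to patient: $1,552. OOP to date $9,533.50.
#4 ($9,604): deductible met; 50% of $9,604 = $4,802. OOP would hit $14,335.50 > $10,900, so the cap limits the patient to $10,900 − $9,533.50 = $1,366.50.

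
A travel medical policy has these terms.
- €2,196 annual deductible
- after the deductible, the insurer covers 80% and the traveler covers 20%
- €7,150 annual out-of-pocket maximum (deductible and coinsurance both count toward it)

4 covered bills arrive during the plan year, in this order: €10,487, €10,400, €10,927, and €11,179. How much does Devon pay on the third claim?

€1,215.80

Claim 1 (€10,487): €2,196 to deductible, leaving €8,291; coinsurance €8,291 × 20% = €1,658.20. Traveler owes €3,854.20 (running OOP €3,854.20).
Claim 2 (€10,400): deductible already satisfied, so traveler's share is 20% × €10,400 = €2,080. Traveler owes €2,080 (running OOP €5,934.20).
Claim 3 (€10,927): deductible met; 20% of €10,927 = €2,185.40. Adding that to €5,934.20 gives €8,119.60, past the €7,150 cap; traveler pays only €7,150 − €5,934.20 = €1,215.80.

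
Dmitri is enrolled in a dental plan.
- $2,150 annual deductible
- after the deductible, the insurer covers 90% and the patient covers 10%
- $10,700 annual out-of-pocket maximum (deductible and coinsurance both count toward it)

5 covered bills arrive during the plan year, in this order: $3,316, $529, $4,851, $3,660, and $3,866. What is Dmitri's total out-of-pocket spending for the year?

Claim 1 ($3,316): $2,150 to deductible, leaving $1,166; patient's 10% is $116.60. Patient pays $2,266.60; OOP now $2,266.60.
Claim 2 ($529): deductible met; 10% of $529 = $52.90. Patient owes $52.90 (running OOP $2,319.50).
Claim 3 ($4,851): deductible already satisfied, so patient's share is 10% × $4,851 = $485.10. Patient pays $485.10; OOP now $2,804.60.
Claim 4 ($3,660): 10% coinsurance on $3,660 = $366. Patient pays $366; OOP now $3,170.60.
Claim 5 ($3,866): 10% coinsurance on $3,866 = $386.60. Patient pays $386.60; OOP now $3,557.20.
Total paid by the patient: $2,266.60 + $52.90 + $485.10 + $366 + $386.60 = $3,557.20.

$3,557.20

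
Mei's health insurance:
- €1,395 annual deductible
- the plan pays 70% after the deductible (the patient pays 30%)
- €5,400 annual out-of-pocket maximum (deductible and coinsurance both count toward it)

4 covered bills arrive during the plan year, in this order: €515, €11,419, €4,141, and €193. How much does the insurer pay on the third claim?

€3,297.70

Bill 1, €515: entire amount goes to the deductible. Patient owes €515 (running OOP €515). Plan pays €515 − €515 = €0.
Bill 2, €11,419: deductible takes €880, €10,539 remains; coinsurance €10,539 × 30% = €3,161.70. Cost to patient: €4,041.70. OOP to date €4,556.70. Plan pays €11,419 − €4,041.70 = €7,377.30.
Bill 3, €4,141: deductible already satisfied, so patient's share is 30% × €4,141 = €1,242.30. OOP would hit €5,799 > €5,400, so the cap limits the patient to €5,400 − €4,556.70 = €843.30. Insurer: €4,141 − €843.30 = €3,297.70.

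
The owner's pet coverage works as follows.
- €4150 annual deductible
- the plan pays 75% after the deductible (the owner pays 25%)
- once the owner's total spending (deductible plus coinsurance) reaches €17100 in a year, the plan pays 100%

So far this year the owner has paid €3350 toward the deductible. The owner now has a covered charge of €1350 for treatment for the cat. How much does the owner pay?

€937.50

Deductible still to meet: €4150 − €3350 = €800.
That leaves €1350 − €800 = €550 for coinsurance.
25% of €550 = €137.50 falls to the owner.
Owner responsibility before any cap: €800 + €137.50 = €937.50.
Year-to-date out-of-pocket becomes €3350 + €937.50 = €4287.50, still under the €17100 maximum, so no cap applies.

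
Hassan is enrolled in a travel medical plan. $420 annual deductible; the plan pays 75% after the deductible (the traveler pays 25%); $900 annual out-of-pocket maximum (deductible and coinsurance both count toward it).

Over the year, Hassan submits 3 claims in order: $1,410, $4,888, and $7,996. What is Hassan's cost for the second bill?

$232.50

Bill 1, $1,410: $420 finishes the deductible; $990 goes to coinsurance; coinsurance $990 × 25% = $247.50. Traveler pays $667.50; OOP now $667.50.
Bill 2, $4,888: deductible met; 25% of $4,888 = $1,222. That would push OOP to $1,889.50, over the $900 cap, so traveler pays $900 − $667.50 = $232.50.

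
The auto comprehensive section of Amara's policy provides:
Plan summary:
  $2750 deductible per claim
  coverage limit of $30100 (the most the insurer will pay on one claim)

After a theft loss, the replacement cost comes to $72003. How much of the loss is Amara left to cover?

$41903

Less the $2750 deductible: $72003 − $2750 = $69253.
$69253 exceeds the $30100 limit, so the insurer pays the limit: $30100.
The policyholder bears the rest of the original loss: $72003 − $30100 = $41903.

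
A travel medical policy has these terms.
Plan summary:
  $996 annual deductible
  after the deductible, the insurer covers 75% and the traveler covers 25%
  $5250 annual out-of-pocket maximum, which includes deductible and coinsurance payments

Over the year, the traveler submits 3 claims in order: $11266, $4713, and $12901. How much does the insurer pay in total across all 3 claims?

Bill 1, $11266: $996 finishes the deductible; $10270 goes to coinsurance; traveler's 25% is $2567.50. Traveler owes $3563.50 (running OOP $3563.50). Insurer: $11266 − $3563.50 = $7702.50.
Bill 2, $4713: 25% coinsurance on $4713 = $1178.25. Cost to traveler: $1178.25. OOP to date $4741.75. Plan pays $4713 − $1178.25 = $3534.75.
Bill 3, $12901: deductible met; 25% of $12901 = $3225.25. OOP would hit $7967 > $5250, so the cap limits the traveler to $5250 − $4741.75 = $508.25. Insurer: $12901 − $508.25 = $12392.75.
Insurer total: $7702.50 + $3534.75 + $12392.75 = $23630.

$23630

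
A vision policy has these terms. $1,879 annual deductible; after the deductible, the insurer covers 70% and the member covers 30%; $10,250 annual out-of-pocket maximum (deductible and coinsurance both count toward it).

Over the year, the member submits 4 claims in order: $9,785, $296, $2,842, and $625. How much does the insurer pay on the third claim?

Claim 1 — $9,785: $1,879 finishes the deductible; $7,906 goes to coinsurance; member's 30% is $2,371.80. Cost to member: $4,250.80. OOP to date $4,250.80. Insurer: $9,785 − $4,250.80 = $5,534.20.
Claim 2 — $296: 30% coinsurance on $296 = $88.80. Member pays $88.80; OOP now $4,339.60. Plan pays $296 − $88.80 = $207.20.
Claim 3 — $2,842: deductible already satisfied, so member's share is 30% × $2,842 = $852.60. Member owes $852.60 (running OOP $5,192.20). Plan pays $2,842 − $852.60 = $1,989.40.

$1,989.40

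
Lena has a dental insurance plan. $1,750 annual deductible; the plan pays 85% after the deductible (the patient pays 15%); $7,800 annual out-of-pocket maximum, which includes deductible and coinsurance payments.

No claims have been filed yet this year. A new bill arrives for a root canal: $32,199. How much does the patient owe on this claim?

The full $1,750 deductible is still open; $1,750 of this bill applies to it.
That leaves $32,199 − $1,750 = $30,449 for coinsurance.
15% of $30,449 = $4,567.35 falls to the patient.
That puts the patient's cost at $1,750 + $4,567.35 = $6,317.35 before any cap.
Cumulative spending $0 + $6,317.35 = $6,317.35 stays under the $7,800 maximum.

$6,317.35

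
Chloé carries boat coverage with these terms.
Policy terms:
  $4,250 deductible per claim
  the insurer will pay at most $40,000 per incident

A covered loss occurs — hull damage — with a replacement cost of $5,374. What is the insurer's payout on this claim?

$1,124

Less the $4,250 deductible: $5,374 − $4,250 = $1,124.
$1,124 is within the $40,000 limit, so the insurer pays $1,124.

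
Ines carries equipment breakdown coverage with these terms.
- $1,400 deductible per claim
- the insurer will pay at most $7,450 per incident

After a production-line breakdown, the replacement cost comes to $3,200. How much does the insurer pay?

Subtract the deductible: $3,200 − $1,400 = $1,800.
$1,800 ≤ $7,450, so the limit doesn't bind; insurer pays $1,800.

$1,800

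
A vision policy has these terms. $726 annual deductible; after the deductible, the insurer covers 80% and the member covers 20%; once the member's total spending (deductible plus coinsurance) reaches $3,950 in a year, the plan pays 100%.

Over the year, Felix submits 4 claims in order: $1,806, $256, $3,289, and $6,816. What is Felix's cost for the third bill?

Claim 1 ($1,806): deductible takes $726, $1,080 remains; member's 20% is $216. Cost to member: $942. OOP to date $942.
Claim 2 ($256): 20% coinsurance on $256 = $51.20. Member owes $51.20 (running OOP $993.20).
Claim 3 ($3,289): deductible already satisfied, so member's share is 20% × $3,289 = $657.80. Member pays $657.80; OOP now $1,651.

$657.80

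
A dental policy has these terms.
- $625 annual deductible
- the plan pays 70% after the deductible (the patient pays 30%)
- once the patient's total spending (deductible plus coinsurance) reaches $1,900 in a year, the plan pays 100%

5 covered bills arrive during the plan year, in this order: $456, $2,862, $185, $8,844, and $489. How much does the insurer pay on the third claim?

$129.50

Claim 1 ($456): entire amount goes to the deductible. Patient pays $456; OOP now $456. Insurer: $456 − $456 = $0.
Claim 2 ($2,862): $169 to deductible, leaving $2,693; 30% of $2,693 = $807.90. Patient pays $976.90; OOP now $1,432.90. Plan pays $2,862 − $976.90 = $1,885.10.
Claim 3 ($185): deductible met; 30% of $185 = $55.50. Patient owes $55.50 (running OOP $1,488.40). Insurer: $185 − $55.50 = $129.50.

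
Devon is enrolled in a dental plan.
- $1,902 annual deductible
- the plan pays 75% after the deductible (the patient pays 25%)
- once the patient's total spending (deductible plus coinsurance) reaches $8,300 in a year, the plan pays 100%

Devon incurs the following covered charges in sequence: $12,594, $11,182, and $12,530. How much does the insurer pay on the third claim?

Bill 1, $12,594: $1,902 to deductible, leaving $10,692; patient's 25% is $2,673. Cost to patient: $4,575. OOP to date $4,575. Plan pays $12,594 − $4,575 = $8,019.
Bill 2, $11,182: 25% coinsurance on $11,182 = $2,795.50. Patient owes $2,795.50 (running OOP $7,370.50). Plan pays $11,182 − $2,795.50 = $8,386.50.
Bill 3, $12,530: deductible met; 25% of $12,530 = $3,132.50. Adding that to $7,370.50 gives $10,503, past the $8,300 cap; patient pays only $8,300 − $7,370.50 = $929.50. Insurer: $12,530 − $929.50 = $11,600.50.

$11,600.50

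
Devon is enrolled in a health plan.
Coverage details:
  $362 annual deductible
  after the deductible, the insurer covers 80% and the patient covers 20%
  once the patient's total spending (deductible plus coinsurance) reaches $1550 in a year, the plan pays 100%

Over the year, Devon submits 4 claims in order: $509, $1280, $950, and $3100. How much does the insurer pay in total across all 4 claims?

$4381.60

Claim 1 ($509): $362 finishes the deductible; $147 goes to coinsurance; 20% of $147 = $29.40. Cost to patient: $391.40. OOP to date $391.40. Insurer: $509 − $391.40 = $117.60.
Claim 2 ($1280): deductible already satisfied, so patient's share is 20% × $1280 = $256. Patient owes $256 (running OOP $647.40). Plan pays $1280 − $256 = $1024.
Claim 3 ($950): deductible met; 20% of $950 = $190. Cost to patient: $190. OOP to date $837.40. Plan pays $950 − $190 = $760.
Claim 4 ($3100): deductible already satisfied, so patient's share is 20% × $3100 = $620. Patient owes $620 (running OOP $1457.40). Insurer: $3100 − $620 = $2480.
Insurer total = bills − patient's total = $5839 − $1457.40 = $4381.60.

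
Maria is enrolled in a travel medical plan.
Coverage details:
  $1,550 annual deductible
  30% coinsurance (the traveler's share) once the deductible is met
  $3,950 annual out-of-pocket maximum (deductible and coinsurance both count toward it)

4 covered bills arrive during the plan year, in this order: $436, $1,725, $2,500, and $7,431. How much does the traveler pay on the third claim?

Claim 1 — $436: all of it applies to the deductible. Traveler pays $436; OOP now $436.
Claim 2 — $1,725: deductible takes $1,114, $611 remains; traveler's 30% is $183.30. Traveler pays $1,297.30; OOP now $1,733.30.
Claim 3 — $2,500: 30% coinsurance on $2,500 = $750. Traveler owes $750 (running OOP $2,483.30).

$750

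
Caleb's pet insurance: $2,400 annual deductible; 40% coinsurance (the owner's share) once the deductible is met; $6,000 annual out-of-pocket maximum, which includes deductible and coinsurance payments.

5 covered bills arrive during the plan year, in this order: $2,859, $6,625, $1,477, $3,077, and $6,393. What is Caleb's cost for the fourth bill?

$175.60

Claim 1 — $2,859: deductible takes $2,400, $459 remains; coinsurance $459 × 40% = $183.60. Cost to owner: $2,583.60. OOP to date $2,583.60.
Claim 2 — $6,625: deductible already satisfied, so owner's share is 40% × $6,625 = $2,650. Owner owes $2,650 (running OOP $5,233.60).
Claim 3 — $1,477: deductible met; 40% of $1,477 = $590.80. Owner pays $590.80; OOP now $5,824.40.
Claim 4 — $3,077: deductible met; 40% of $3,077 = $1,230.80. OOP would hit $7,055.20 > $6,000, so the cap limits the owner to $6,000 − $5,824.40 = $175.60.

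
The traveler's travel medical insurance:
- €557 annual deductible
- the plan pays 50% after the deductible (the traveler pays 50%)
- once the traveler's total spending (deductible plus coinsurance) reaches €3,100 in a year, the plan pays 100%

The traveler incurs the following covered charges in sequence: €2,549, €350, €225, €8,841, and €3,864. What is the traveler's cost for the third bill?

Claim 1 (€2,549): deductible takes €557, €1,992 remains; coinsurance €1,992 × 50% = €996. Traveler pays €1,553; OOP now €1,553.
Claim 2 (€350): 50% coinsurance on €350 = €175. Cost to traveler: €175. OOP to date €1,728.
Claim 3 (€225): 50% coinsurance on €225 = €112.50. Traveler pays €112.50; OOP now €1,840.50.

€112.50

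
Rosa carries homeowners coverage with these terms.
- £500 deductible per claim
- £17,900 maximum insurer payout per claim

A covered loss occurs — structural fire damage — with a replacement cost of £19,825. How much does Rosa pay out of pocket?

Subtract the deductible: £19,825 − £500 = £19,325.
£19,325 exceeds the £17,900 limit, so the insurer pays the limit: £17,900.
Homeowner's share is the uncovered remainder: £19,825 − £17,900 = £1,925.

£1,925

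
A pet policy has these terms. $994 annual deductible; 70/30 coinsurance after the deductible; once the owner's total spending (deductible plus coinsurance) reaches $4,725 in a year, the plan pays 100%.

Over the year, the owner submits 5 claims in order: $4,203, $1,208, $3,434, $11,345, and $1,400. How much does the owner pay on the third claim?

$1,030.20

Claim 1 ($4,203): deductible takes $994, $3,209 remains; coinsurance $3,209 × 30% = $962.70. Owner pays $1,956.70; OOP now $1,956.70.
Claim 2 ($1,208): 30% coinsurance on $1,208 = $362.40. Cost to owner: $362.40. OOP to date $2,319.10.
Claim 3 ($3,434): deductible met; 30% of $3,434 = $1,030.20. Owner owes $1,030.20 (running OOP $3,349.30).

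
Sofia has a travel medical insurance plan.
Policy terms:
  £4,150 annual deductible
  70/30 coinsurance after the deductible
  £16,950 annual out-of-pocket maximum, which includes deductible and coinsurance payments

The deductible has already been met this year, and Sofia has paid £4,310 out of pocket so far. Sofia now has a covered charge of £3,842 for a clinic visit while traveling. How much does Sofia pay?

The deductible is already satisfied, so the full bill goes to coinsurance.
Traveler's 30% share of £3,842 is £1,152.60.
Cumulative spending £4,310 + £1,152.60 = £5,462.60 stays under the £16,950 maximum.

£1,152.60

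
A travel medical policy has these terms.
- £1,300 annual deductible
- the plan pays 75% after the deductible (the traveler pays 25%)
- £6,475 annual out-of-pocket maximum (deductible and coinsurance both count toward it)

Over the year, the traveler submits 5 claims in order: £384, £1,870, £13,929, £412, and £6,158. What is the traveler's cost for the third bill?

#1 (£384): all of it applies to the deductible. Traveler pays £384; OOP now £384.
#2 (£1,870): £916 to deductible, leaving £954; coinsurance £954 × 25% = £238.50. Traveler pays £1,154.50; OOP now £1,538.50.
#3 (£13,929): deductible met; 25% of £13,929 = £3,482.25. Traveler owes £3,482.25 (running OOP £5,020.75).

£3,482.25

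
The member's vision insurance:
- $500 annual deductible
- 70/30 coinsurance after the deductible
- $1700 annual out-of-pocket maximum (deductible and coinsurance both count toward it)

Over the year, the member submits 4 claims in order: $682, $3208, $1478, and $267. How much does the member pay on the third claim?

Claim 1 ($682): $500 to deductible, leaving $182; member's 30% is $54.60. Member pays $554.60; OOP now $554.60.
Claim 2 ($3208): deductible met; 30% of $3208 = $962.40. Cost to member: $962.40. OOP to date $1517.
Claim 3 ($1478): deductible already satisfied, so member's share is 30% × $1478 = $443.40. That would push OOP to $1960.40, over the $1700 cap, so member pays $1700 − $1517 = $183.

$183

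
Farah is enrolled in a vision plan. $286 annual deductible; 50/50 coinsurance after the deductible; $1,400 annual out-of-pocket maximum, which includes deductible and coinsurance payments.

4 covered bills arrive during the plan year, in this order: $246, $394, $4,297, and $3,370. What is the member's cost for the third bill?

$937

#1 ($246): entire amount goes to the deductible. Cost to member: $246. OOP to date $246.
#2 ($394): $40 to deductible, leaving $354; member's 50% is $177. Cost to member: $217. OOP to date $463.
#3 ($4,297): deductible met; 50% of $4,297 = $2,148.50. OOP would hit $2,611.50 > $1,400, so the cap limits the member to $1,400 − $463 = $937.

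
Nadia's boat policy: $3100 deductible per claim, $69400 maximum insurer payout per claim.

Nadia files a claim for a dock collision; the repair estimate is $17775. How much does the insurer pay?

After the deductible, $17775 − $3100 = $14675 remains.
$14675 ≤ $69400, so the limit doesn't bind; insurer pays $14675.

$14675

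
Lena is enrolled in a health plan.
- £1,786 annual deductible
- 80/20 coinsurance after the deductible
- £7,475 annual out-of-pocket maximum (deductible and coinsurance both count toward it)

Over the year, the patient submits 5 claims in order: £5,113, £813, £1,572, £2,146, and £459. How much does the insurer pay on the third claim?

£1,257.60

Bill 1, £5,113: deductible takes £1,786, £3,327 remains; patient's 20% is £665.40. Cost to patient: £2,451.40. OOP to date £2,451.40. Insurer: £5,113 − £2,451.40 = £2,661.60.
Bill 2, £813: deductible met; 20% of £813 = £162.60. Patient owes £162.60 (running OOP £2,614). Plan pays £813 − £162.60 = £650.40.
Bill 3, £1,572: 20% coinsurance on £1,572 = £314.40. Patient pays £314.40; OOP now £2,928.40. Insurer: £1,572 − £314.40 = £1,257.60.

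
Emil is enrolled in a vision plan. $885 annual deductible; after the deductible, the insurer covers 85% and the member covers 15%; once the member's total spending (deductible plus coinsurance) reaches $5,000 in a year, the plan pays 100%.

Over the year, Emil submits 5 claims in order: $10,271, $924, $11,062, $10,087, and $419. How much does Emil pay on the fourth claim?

$909.20

Claim 1 — $10,271: $885 finishes the deductible; $9,386 goes to coinsurance; member's 15% is $1,407.90. Member pays $2,292.90; OOP now $2,292.90.
Claim 2 — $924: 15% coinsurance on $924 = $138.60. Cost to member: $138.60. OOP to date $2,431.50.
Claim 3 — $11,062: deductible met; 15% of $11,062 = $1,659.30. Cost to member: $1,659.30. OOP to date $4,090.80.
Claim 4 — $10,087: 15% coinsurance on $10,087 = $1,513.05. That would push OOP to $5,603.85, over the $5,000 cap, so member pays $5,000 − $4,090.80 = $909.20.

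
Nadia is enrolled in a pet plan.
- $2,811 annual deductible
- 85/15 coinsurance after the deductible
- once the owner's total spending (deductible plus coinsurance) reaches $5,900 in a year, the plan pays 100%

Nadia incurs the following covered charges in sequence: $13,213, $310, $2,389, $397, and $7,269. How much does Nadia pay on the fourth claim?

Claim 1 — $13,213: $2,811 finishes the deductible; $10,402 goes to coinsurance; 15% of $10,402 = $1,560.30. Cost to owner: $4,371.30. OOP to date $4,371.30.
Claim 2 — $310: 15% coinsurance on $310 = $46.50. Owner pays $46.50; OOP now $4,417.80.
Claim 3 — $2,389: deductible met; 15% of $2,389 = $358.35. Cost to owner: $358.35. OOP to date $4,776.15.
Claim 4 — $397: deductible already satisfied, so owner's share is 15% × $397 = $59.55. Cost to owner: $59.55. OOP to date $4,835.70.

$59.55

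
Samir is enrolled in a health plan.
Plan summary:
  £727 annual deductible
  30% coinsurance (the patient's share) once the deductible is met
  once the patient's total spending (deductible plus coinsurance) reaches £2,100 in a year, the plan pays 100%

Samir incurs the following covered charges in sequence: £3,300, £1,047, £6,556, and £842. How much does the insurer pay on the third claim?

Claim 1 (£3,300): £727 finishes the deductible; £2,573 goes to coinsurance; coinsurance £2,573 × 30% = £771.90. Patient pays £1,498.90; OOP now £1,498.90. Plan pays £3,300 − £1,498.90 = £1,801.10.
Claim 2 (£1,047): 30% coinsurance on £1,047 = £314.10. Cost to patient: £314.10. OOP to date £1,813. Insurer: £1,047 − £314.10 = £732.90.
Claim 3 (£6,556): deductible already satisfied, so patient's share is 30% × £6,556 = £1,966.80. That would push OOP to £3,779.80, over the £2,100 cap, so patient pays £2,100 − £1,813 = £287. Insurer: £6,556 − £287 = £6,269.

£6,269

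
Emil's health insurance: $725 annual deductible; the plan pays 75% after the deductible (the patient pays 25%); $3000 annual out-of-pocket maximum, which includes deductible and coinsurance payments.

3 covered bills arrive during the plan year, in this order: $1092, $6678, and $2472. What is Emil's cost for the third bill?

$513.75

Claim 1 ($1092): $725 to deductible, leaving $367; patient's 25% is $91.75. Cost to patient: $816.75. OOP to date $816.75.
Claim 2 ($6678): deductible already satisfied, so patient's share is 25% × $6678 = $1669.50. Patient pays $1669.50; OOP now $2486.25.
Claim 3 ($2472): deductible already satisfied, so patient's share is 25% × $2472 = $618. OOP would hit $3104.25 > $3000, so the cap limits the patient to $3000 − $2486.25 = $513.75.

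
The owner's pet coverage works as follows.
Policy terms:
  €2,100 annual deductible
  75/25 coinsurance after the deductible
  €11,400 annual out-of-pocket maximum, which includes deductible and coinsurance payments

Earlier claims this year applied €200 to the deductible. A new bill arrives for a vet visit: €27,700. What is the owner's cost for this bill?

€8,350

€200 of the €2,100 deductible is already met, leaving €1,900.
That leaves €27,700 − €1,900 = €25,800 for coinsurance.
Owner's 25% share of €25,800 is €6,450.
Owner responsibility before any cap: €1,900 + €6,450 = €8,350.
Year-to-date out-of-pocket becomes €200 + €8,350 = €8,550, still under the €11,400 maximum, so no cap applies.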